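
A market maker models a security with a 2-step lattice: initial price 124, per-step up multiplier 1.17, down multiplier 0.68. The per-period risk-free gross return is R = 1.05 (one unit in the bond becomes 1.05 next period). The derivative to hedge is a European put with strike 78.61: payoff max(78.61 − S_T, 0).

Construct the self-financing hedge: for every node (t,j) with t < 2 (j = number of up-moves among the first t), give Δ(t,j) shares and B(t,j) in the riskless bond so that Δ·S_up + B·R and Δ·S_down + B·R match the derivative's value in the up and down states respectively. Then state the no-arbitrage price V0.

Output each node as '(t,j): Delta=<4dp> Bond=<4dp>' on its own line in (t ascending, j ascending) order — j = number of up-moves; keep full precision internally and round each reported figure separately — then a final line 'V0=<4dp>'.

Risk-neutral probability p* = (R−d)/(u−d) = (1.05−0.68)/(1.17−0.68) = 0.7551.
At expiry t=2: V(2,0)=21.2724, V(2,1)=0.0000, V(2,2)=0.0000
  t=1,j=0: stock 84.3200 → up 98.6544 (V=0.0000), down 57.3376 (V=21.2724). Price 4.9615; hedge Δ=-0.5149, bond B=48.3746.
  t=1,j=1: stock 145.0800 → up 169.7436 (V=0.0000), down 98.6544 (V=0.0000). Price 0.0000; hedge Δ=0.0000, bond B=0.0000.
  t=0,j=0: stock 124.0000 → up 145.0800 (V=0.0000), down 84.3200 (V=4.9615). Price 1.1572; hedge Δ=-0.0817, bond B=11.2827.
Each (Δ,B) replicates both successor values, so the strategy is self-financing and V0 is arbitrage-free.

(0,0): Delta=-0.0817 Bond=11.2827
(1,0): Delta=-0.5149 Bond=48.3746
(1,1): Delta=0.0000 Bond=0.0000
V0=1.1572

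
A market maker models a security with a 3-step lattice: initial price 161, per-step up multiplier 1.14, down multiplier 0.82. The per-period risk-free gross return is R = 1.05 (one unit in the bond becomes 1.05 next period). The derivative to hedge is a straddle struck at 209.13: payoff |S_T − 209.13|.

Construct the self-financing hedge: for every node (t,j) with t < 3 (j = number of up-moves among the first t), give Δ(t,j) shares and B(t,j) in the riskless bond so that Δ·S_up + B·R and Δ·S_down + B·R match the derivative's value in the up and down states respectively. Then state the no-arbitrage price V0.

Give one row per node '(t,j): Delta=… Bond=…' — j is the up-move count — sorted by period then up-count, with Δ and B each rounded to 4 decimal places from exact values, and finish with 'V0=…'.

(0,0): Delta=-0.4652 Bond=113.4174
(1,0): Delta=-1.0000 Bond=189.6871
(1,1): Delta=-0.3147 Bond=91.4626
(2,0): Delta=-1.0000 Bond=199.1714
(2,1): Delta=-1.0000 Bond=199.1714
(2,2): Delta=-0.1218 Bond=55.6783
V0=38.5135

The replicating-portfolio and risk-neutral prices coincide; use p* = (1.05−0.82)/(1.14−0.82) = 0.7188 for the latter.
Terminal payoffs: V(3,0)=120.3598, V(3,1)=85.7177, V(3,2)=37.5568, V(3,3)=29.3986
(2,0): S=108.2564. Δ = (V_up−V_dn)/(S_up−S_dn) = (85.7177−120.3598)/(123.4123−88.7702) = -1.0000. V = [p*·85.7177 + (1−p*)·120.3598]/1.05 = 90.9150. B = V − Δ·S = 199.1714.
(2,1): S=150.5028. Δ = (V_up−V_dn)/(S_up−S_dn) = (37.5568−85.7177)/(171.5732−123.4123) = -1.0000. V = [p*·37.5568 + (1−p*)·85.7177]/1.05 = 48.6686. B = V − Δ·S = 199.1714.
(2,2): S=209.2356. Δ = (V_up−V_dn)/(S_up−S_dn) = (29.3986−37.5568)/(238.5286−171.5732) = -0.1218. V = [p*·29.3986 + (1−p*)·37.5568]/1.05 = 30.1839. B = V − Δ·S = 55.6783.
(1,0): S=132.0200. Δ = (V_up−V_dn)/(S_up−S_dn) = (48.6686−90.9150)/(150.5028−108.2564) = -1.0000. V = [p*·48.6686 + (1−p*)·90.9150]/1.05 = 57.6671. B = V − Δ·S = 189.6871.
(1,1): S=183.5400. Δ = (V_up−V_dn)/(S_up−S_dn) = (30.1839−48.6686)/(209.2356−150.5028) = -0.3147. V = [p*·30.1839 + (1−p*)·48.6686]/1.05 = 33.6978. B = V − Δ·S = 91.4626.
(0,0): S=161.0000. Δ = (V_up−V_dn)/(S_up−S_dn) = (33.6978−57.6671)/(183.5400−132.0200) = -0.4652. V = [p*·33.6978 + (1−p*)·57.6671]/1.05 = 38.5135. B = V − Δ·S = 113.4174.
Root portfolio cost Δ·161+B reproduces V0=38.5135.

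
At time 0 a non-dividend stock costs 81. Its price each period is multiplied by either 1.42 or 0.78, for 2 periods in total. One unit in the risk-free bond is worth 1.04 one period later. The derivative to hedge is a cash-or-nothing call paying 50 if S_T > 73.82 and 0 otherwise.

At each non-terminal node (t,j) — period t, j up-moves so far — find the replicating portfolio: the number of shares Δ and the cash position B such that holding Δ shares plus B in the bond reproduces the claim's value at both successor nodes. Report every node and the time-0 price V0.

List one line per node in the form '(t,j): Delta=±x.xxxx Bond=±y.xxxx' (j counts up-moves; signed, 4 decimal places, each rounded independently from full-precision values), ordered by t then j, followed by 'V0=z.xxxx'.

(0,0): Delta=0.5506 Bond=-14.6719
(1,0): Delta=1.2365 Bond=-58.5938
(1,1): Delta=0.0000 Bond=48.0769
V0=29.9307

Under the risk-neutral measure, an up-move has probability p* = (R−d)/(u−d) = 0.4063 and values discount at R = 1.04.
Terminal values V(2,·): V(2,0)=0.0000, V(2,1)=50.0000, V(2,2)=50.0000
(1,0): S=63.1800. Δ = (V_up−V_dn)/(S_up−S_dn) = (50.0000−0.0000)/(89.7156−49.2804) = 1.2365. V = [p*·50.0000 + (1−p*)·0.0000]/1.04 = 19.5313. B = V − Δ·S = -58.5938.
(1,1): S=115.0200. Δ = (V_up−V_dn)/(S_up−S_dn) = (50.0000−50.0000)/(163.3284−89.7156) = 0.0000. V = [p*·50.0000 + (1−p*)·50.0000]/1.04 = 48.0769. B = V − Δ·S = 48.0769.
(0,0): S=81.0000. Δ = (V_up−V_dn)/(S_up−S_dn) = (48.0769−19.5313)/(115.0200−63.1800) = 0.5506. V = [p*·48.0769 + (1−p*)·19.5313]/1.04 = 29.9307. B = V − Δ·S = -14.6719.
Root portfolio cost Δ·81+B reproduces V0=29.9307.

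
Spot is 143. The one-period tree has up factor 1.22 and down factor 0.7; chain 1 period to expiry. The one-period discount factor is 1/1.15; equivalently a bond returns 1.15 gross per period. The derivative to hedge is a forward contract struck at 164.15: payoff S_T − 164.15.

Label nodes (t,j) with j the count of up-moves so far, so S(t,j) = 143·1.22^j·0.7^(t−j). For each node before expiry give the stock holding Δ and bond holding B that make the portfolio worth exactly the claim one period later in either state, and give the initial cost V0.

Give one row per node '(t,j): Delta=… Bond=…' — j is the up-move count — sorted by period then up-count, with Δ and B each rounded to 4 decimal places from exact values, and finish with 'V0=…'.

Risk-neutral probability p* = (R−d)/(u−d) = (1.15−0.7)/(1.22−0.7) = 0.8654.
Payoff layer (t=1): V(1,0)=-64.0500, V(1,1)=10.3100
(0,0): S=143.0000. Δ = (V_up−V_dn)/(S_up−S_dn) = (10.3100−-64.0500)/(174.4600−100.1000) = 1.0000. V = [p*·10.3100 + (1−p*)·-64.0500]/1.15 = 0.2609. B = V − Δ·S = -142.7391.
Self-financing check: at every node Δ·S+B equals the discounted successor values.

(0,0): Delta=1.0000 Bond=-142.7391
V0=0.2609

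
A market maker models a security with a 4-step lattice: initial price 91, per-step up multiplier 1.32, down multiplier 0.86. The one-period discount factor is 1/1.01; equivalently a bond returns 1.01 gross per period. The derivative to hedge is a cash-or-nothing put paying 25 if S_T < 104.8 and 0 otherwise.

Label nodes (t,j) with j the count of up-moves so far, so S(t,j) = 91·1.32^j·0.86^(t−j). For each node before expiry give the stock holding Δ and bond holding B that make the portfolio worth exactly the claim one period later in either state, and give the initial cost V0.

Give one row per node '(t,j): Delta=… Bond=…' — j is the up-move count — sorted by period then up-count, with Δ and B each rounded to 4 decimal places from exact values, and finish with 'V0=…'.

(0,0): Delta=-0.2575 Bond=37.9820
(1,0): Delta=-0.2992 Bond=41.6227
(1,1): Delta=-0.2014 Bond=31.6228
(2,0): Delta=-0.2607 Bond=39.4481
(2,1): Delta=-0.3510 Bond=47.3933
(2,2): Delta=0.0000 Bond=0.0000
(3,0): Delta=0.0000 Bond=24.7525
(3,1): Delta=-0.6117 Bond=71.0288
(3,2): Delta=0.0000 Bond=0.0000
(3,3): Delta=0.0000 Bond=0.0000
V0=14.5462

Risk-neutral probability p* = (R−d)/(u−d) = (1.01−0.86)/(1.32−0.86) = 0.3261.
At expiry t=4: V(4,0)=25.0000, V(4,1)=25.0000, V(4,2)=0.0000, V(4,3)=0.0000, V(4,4)=0.0000
(3,0): S=57.8811. Δ = (V_up−V_dn)/(S_up−S_dn) = (25.0000−25.0000)/(76.4030−49.7777) = 0.0000. V = [p*·25.0000 + (1−p*)·25.0000]/1.01 = 24.7525. B = V − Δ·S = 24.7525.
(3,1): S=88.8408. Δ = (V_up−V_dn)/(S_up−S_dn) = (0.0000−25.0000)/(117.2698−76.4030) = -0.6117. V = [p*·0.0000 + (1−p*)·25.0000]/1.01 = 16.6810. B = V − Δ·S = 71.0288.
(3,2): S=136.3602. Δ = (V_up−V_dn)/(S_up−S_dn) = (0.0000−0.0000)/(179.9955−117.2698) = 0.0000. V = [p*·0.0000 + (1−p*)·0.0000]/1.01 = 0.0000. B = V − Δ·S = 0.0000.
(3,3): S=209.2971. Δ = (V_up−V_dn)/(S_up−S_dn) = (0.0000−0.0000)/(276.2722−179.9955) = 0.0000. V = [p*·0.0000 + (1−p*)·0.0000]/1.01 = 0.0000. B = V − Δ·S = 0.0000.
(2,0): S=67.3036. Δ = (V_up−V_dn)/(S_up−S_dn) = (16.6810−24.7525)/(88.8408−57.8811) = -0.2607. V = [p*·16.6810 + (1−p*)·24.7525]/1.01 = 21.9015. B = V − Δ·S = 39.4481.
(2,1): S=103.3032. Δ = (V_up−V_dn)/(S_up−S_dn) = (0.0000−16.6810)/(136.3602−88.8408) = -0.3510. V = [p*·0.0000 + (1−p*)·16.6810]/1.01 = 11.1303. B = V − Δ·S = 47.3933.
(2,2): S=158.5584. Δ = (V_up−V_dn)/(S_up−S_dn) = (0.0000−0.0000)/(209.2971−136.3602) = 0.0000. V = [p*·0.0000 + (1−p*)·0.0000]/1.01 = 0.0000. B = V − Δ·S = 0.0000.
(1,0): S=78.2600. Δ = (V_up−V_dn)/(S_up−S_dn) = (11.1303−21.9015)/(103.3032−67.3036) = -0.2992. V = [p*·11.1303 + (1−p*)·21.9015]/1.01 = 18.2070. B = V − Δ·S = 41.6227.
(1,1): S=120.1200. Δ = (V_up−V_dn)/(S_up−S_dn) = (0.0000−11.1303)/(158.5584−103.3032) = -0.2014. V = [p*·0.0000 + (1−p*)·11.1303]/1.01 = 7.4266. B = V − Δ·S = 31.6228.
(0,0): S=91.0000. Δ = (V_up−V_dn)/(S_up−S_dn) = (7.4266−18.2070)/(120.1200−78.2600) = -0.2575. V = [p*·7.4266 + (1−p*)·18.2070]/1.01 = 14.5462. B = V − Δ·S = 37.9820.
Each (Δ,B) replicates both successor values, so the strategy is self-financing and V0 is arbitrage-free.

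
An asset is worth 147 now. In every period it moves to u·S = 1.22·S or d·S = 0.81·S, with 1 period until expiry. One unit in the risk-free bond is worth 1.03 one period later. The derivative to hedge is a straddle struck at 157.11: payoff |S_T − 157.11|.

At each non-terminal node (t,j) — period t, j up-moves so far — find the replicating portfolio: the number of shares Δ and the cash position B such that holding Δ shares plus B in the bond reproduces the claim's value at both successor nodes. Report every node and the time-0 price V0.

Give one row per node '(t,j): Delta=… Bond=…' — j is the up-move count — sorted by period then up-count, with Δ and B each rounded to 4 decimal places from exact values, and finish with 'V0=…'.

(0,0): Delta=-0.2623 Bond=67.2567
V0=28.6957

Under the risk-neutral measure, an up-move has probability p* = (R−d)/(u−d) = 0.5366 and values discount at R = 1.03.
Terminal payoffs: V(1,0)=38.0400, V(1,1)=22.2300
Node (0,0) S=147.0000: V=(p*·22.2300+(1−p*)·38.0400)/1.03=28.6957; Δ=(22.2300−38.0400)/(179.3400−119.0700)=-0.2623; B=V−Δ·S=67.2567
Root portfolio cost Δ·147+B reproduces V0=28.6957.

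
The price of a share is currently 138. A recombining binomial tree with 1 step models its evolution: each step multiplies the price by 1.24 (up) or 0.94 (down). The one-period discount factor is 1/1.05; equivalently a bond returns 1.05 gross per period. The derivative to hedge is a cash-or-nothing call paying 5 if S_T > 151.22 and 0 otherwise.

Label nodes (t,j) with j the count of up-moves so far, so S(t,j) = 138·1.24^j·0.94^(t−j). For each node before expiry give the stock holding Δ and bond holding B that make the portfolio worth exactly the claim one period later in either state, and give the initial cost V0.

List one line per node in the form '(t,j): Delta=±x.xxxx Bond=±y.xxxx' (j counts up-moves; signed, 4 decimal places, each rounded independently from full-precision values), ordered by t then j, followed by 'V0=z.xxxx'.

(0,0): Delta=0.1208 Bond=-14.9206
V0=1.7460

The replicating-portfolio and risk-neutral prices coincide; use p* = (1.05−0.94)/(1.24−0.94) = 0.3667 for the latter.
Payoff layer (t=1): V(1,0)=0.0000, V(1,1)=5.0000
  t=0,j=0: stock 138.0000 → up 171.1200 (V=5.0000), down 129.7200 (V=0.0000). Price 1.7460; hedge Δ=0.1208, bond B=-14.9206.
Root portfolio cost Δ·138+B reproduces V0=1.7460.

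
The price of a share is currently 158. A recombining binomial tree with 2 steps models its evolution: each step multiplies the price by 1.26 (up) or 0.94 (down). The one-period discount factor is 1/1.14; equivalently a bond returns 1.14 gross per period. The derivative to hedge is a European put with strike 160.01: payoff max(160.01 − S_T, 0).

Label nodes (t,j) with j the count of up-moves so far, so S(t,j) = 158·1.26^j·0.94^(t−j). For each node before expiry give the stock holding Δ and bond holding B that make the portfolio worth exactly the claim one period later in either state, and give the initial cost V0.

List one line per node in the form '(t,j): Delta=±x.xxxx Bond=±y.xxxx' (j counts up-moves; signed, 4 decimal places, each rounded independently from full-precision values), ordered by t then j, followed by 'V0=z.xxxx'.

Since d<R<u, set p* = (R−d)/(u−d) = 0.6250; price each node as the discounted p*-expectation of its children.
Payoff layer (t=2): V(2,0)=20.4012, V(2,1)=0.0000, V(2,2)=0.0000
  t=1,j=0: stock 148.5200 → up 187.1352 (V=0.0000), down 139.6088 (V=20.4012). Price 6.7109; hedge Δ=-0.4293, bond B=70.4647.
  t=1,j=1: stock 199.0800 → up 250.8408 (V=0.0000), down 187.1352 (V=0.0000). Price 0.0000; hedge Δ=0.0000, bond B=0.0000.
  t=0,j=0: stock 158.0000 → up 199.0800 (V=0.0000), down 148.5200 (V=6.7109). Price 2.2075; hedge Δ=-0.1327, bond B=23.1792.
Self-financing check: at every node Δ·S+B equals the discounted successor values.

(0,0): Delta=-0.1327 Bond=23.1792
(1,0): Delta=-0.4293 Bond=70.4647
(1,1): Delta=0.0000 Bond=0.0000
V0=2.2075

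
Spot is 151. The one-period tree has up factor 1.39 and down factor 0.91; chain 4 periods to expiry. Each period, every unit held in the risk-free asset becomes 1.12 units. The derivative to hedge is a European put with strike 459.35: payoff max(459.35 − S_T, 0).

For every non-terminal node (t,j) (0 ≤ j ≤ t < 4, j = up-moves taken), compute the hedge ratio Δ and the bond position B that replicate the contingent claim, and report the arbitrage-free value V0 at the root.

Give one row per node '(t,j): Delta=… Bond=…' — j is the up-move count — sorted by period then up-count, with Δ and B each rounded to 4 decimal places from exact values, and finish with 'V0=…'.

(0,0): Delta=-0.9142 Bond=281.3986
(1,0): Delta=-1.0000 Bond=326.9563
(1,1): Delta=-0.8420 Bond=300.0080
(2,0): Delta=-1.0000 Bond=366.1910
(2,1): Delta=-1.0000 Bond=366.1910
(2,2): Delta=-0.7090 Bond=297.2035
(3,0): Delta=-1.0000 Bond=410.1339
(3,1): Delta=-1.0000 Bond=410.1339
(3,2): Delta=-1.0000 Bond=410.1339
(3,3): Delta=-0.4640 Bond=233.5259
V0=143.3545

Under the risk-neutral measure, an up-move has probability p* = (R−d)/(u−d) = 0.4375 and values discount at R = 1.12.
At expiry t=4: V(4,0)=355.8018, V(4,1)=301.1830, V(4,2)=217.7542, V(4,3)=90.3191, V(4,4)=0.0000
(3,0): S=113.7892. Δ = (V_up−V_dn)/(S_up−S_dn) = (301.1830−355.8018)/(158.1670−103.5482) = -1.0000. V = [p*·301.1830 + (1−p*)·355.8018]/1.12 = 296.3447. B = V − Δ·S = 410.1339.
(3,1): S=173.8099. Δ = (V_up−V_dn)/(S_up−S_dn) = (217.7542−301.1830)/(241.5958−158.1670) = -1.0000. V = [p*·217.7542 + (1−p*)·301.1830]/1.12 = 236.3240. B = V − Δ·S = 410.1339.
(3,2): S=265.4899. Δ = (V_up−V_dn)/(S_up−S_dn) = (90.3191−217.7542)/(369.0309−241.5958) = -1.0000. V = [p*·90.3191 + (1−p*)·217.7542]/1.12 = 144.6441. B = V − Δ·S = 410.1339.
(3,3): S=405.5285. Δ = (V_up−V_dn)/(S_up−S_dn) = (0.0000−90.3191)/(563.6846−369.0309) = -0.4640. V = [p*·0.0000 + (1−p*)·90.3191]/1.12 = 45.3612. B = V − Δ·S = 233.5259.
(2,0): S=125.0431. Δ = (V_up−V_dn)/(S_up−S_dn) = (236.3240−296.3447)/(173.8099−113.7892) = -1.0000. V = [p*·236.3240 + (1−p*)·296.3447]/1.12 = 241.1479. B = V − Δ·S = 366.1910.
(2,1): S=190.9999. Δ = (V_up−V_dn)/(S_up−S_dn) = (144.6441−236.3240)/(265.4899−173.8099) = -1.0000. V = [p*·144.6441 + (1−p*)·236.3240]/1.12 = 175.1911. B = V − Δ·S = 366.1910.
(2,2): S=291.7471. Δ = (V_up−V_dn)/(S_up−S_dn) = (45.3612−144.6441)/(405.5285−265.4899) = -0.7090. V = [p*·45.3612 + (1−p*)·144.6441]/1.12 = 90.3641. B = V − Δ·S = 297.2035.
(1,0): S=137.4100. Δ = (V_up−V_dn)/(S_up−S_dn) = (175.1911−241.1479)/(190.9999−125.0431) = -1.0000. V = [p*·175.1911 + (1−p*)·241.1479]/1.12 = 189.5463. B = V − Δ·S = 326.9563.
(1,1): S=209.8900. Δ = (V_up−V_dn)/(S_up−S_dn) = (90.3641−175.1911)/(291.7471−190.9999) = -0.8420. V = [p*·90.3641 + (1−p*)·175.1911]/1.12 = 123.2851. B = V − Δ·S = 300.0080.
(0,0): S=151.0000. Δ = (V_up−V_dn)/(S_up−S_dn) = (123.2851−189.5463)/(209.8900−137.4100) = -0.9142. V = [p*·123.2851 + (1−p*)·189.5463]/1.12 = 143.3545. B = V − Δ·S = 281.3986.
Root portfolio cost Δ·151+B reproduces V0=143.3545.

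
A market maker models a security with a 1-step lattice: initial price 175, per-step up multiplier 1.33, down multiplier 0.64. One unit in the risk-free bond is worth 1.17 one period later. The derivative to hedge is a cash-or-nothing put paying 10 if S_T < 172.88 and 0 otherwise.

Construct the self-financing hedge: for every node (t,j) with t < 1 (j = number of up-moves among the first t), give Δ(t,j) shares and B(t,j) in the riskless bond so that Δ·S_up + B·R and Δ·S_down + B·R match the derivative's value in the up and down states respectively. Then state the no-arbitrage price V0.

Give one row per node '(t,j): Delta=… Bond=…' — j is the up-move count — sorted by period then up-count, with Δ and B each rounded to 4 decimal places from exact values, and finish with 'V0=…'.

Under the risk-neutral measure, an up-move has probability p* = (R−d)/(u−d) = 0.7681 and values discount at R = 1.17.
Terminal payoffs: V(1,0)=10.0000, V(1,1)=0.0000
  t=0,j=0: stock 175.0000 → up 232.7500 (V=0.0000), down 112.0000 (V=10.0000). Price 1.9819; hedge Δ=-0.0828, bond B=16.4747.
Each (Δ,B) replicates both successor values, so the strategy is self-financing and V0 is arbitrage-free.

(0,0): Delta=-0.0828 Bond=16.4747
V0=1.9819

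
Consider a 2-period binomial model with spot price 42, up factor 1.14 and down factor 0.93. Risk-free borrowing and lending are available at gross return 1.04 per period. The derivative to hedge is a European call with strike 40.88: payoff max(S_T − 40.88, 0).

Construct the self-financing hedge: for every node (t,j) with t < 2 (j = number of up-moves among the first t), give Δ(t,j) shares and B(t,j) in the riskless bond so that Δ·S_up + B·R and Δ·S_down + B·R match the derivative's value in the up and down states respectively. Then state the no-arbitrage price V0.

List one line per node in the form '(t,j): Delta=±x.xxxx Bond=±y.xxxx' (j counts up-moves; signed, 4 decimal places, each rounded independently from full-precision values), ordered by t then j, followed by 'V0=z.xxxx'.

Since d<R<u, set p* = (R−d)/(u−d) = 0.5238; price each node as the discounted p*-expectation of its children.
Payoff layer (t=2): V(2,0)=0.0000, V(2,1)=3.6484, V(2,2)=13.7032
Node (1,0) S=39.0600: V=(p*·3.6484+(1−p*)·0.0000)/1.04=1.8376; Δ=(3.6484−0.0000)/(44.5284−36.3258)=0.4448; B=V−Δ·S=-15.5358
Node (1,1) S=47.8800: V=(p*·13.7032+(1−p*)·3.6484)/1.04=8.5723; Δ=(13.7032−3.6484)/(54.5832−44.5284)=1.0000; B=V−Δ·S=-39.3077
Node (0,0) S=42.0000: V=(p*·8.5723+(1−p*)·1.8376)/1.04=5.1589; Δ=(8.5723−1.8376)/(47.8800−39.0600)=0.7636; B=V−Δ·S=-26.9113
Self-financing check: at every node Δ·S+B equals the discounted successor values.

(0,0): Delta=0.7636 Bond=-26.9113
(1,0): Delta=0.4448 Bond=-15.5358
(1,1): Delta=1.0000 Bond=-39.3077
V0=5.1589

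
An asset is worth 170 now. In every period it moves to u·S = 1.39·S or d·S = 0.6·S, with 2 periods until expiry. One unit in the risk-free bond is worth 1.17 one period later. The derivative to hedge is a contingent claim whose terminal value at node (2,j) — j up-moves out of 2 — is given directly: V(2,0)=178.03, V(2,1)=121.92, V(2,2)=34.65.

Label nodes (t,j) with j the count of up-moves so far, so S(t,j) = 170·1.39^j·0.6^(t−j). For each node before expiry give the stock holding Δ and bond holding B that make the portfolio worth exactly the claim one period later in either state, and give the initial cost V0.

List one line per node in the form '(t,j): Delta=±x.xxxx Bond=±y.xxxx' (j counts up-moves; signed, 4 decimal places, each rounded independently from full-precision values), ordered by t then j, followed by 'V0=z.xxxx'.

(0,0): Delta=-0.5002 Bond=144.0836
(1,0): Delta=-0.6963 Bond=188.5856
(1,1): Delta=-0.4675 Bond=160.8556
V0=59.0544

No-arbitrage ⇒ martingale measure with p* = (R−d)/(u−d) = 0.7215.
At expiry t=2: V(2,0)=178.0300, V(2,1)=121.9200, V(2,2)=34.6500
  t=1,j=0: stock 102.0000 → up 141.7800 (V=121.9200), down 61.2000 (V=178.0300). Price 117.5603; hedge Δ=-0.6963, bond B=188.5856.
  t=1,j=1: stock 236.3000 → up 328.4570 (V=34.6500), down 141.7800 (V=121.9200). Price 50.3872; hedge Δ=-0.4675, bond B=160.8556.
  t=0,j=0: stock 170.0000 → up 236.3000 (V=50.3872), down 102.0000 (V=117.5603). Price 59.0544; hedge Δ=-0.5002, bond B=144.0836.
Self-financing check: at every node Δ·S+B equals the discounted successor values.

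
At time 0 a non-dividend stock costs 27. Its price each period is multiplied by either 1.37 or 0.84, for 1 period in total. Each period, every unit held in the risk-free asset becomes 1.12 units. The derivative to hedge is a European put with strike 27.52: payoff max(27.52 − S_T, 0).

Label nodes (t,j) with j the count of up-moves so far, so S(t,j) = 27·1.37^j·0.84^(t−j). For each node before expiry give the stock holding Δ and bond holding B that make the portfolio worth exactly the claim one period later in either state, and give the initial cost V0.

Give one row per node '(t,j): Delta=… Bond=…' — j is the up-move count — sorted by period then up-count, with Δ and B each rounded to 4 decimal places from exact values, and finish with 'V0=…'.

No-arbitrage ⇒ martingale measure with p* = (R−d)/(u−d) = 0.5283.
Payoff layer (t=1): V(1,0)=4.8400, V(1,1)=0.0000
(0,0): S=27.0000. Δ = (V_up−V_dn)/(S_up−S_dn) = (0.0000−4.8400)/(36.9900−22.6800) = -0.3382. V = [p*·0.0000 + (1−p*)·4.8400]/1.12 = 2.0384. B = V − Δ·S = 11.1705.
The time-0 hedge costs 2.0384, which is the no-arbitrage price.

(0,0): Delta=-0.3382 Bond=11.1705
V0=2.0384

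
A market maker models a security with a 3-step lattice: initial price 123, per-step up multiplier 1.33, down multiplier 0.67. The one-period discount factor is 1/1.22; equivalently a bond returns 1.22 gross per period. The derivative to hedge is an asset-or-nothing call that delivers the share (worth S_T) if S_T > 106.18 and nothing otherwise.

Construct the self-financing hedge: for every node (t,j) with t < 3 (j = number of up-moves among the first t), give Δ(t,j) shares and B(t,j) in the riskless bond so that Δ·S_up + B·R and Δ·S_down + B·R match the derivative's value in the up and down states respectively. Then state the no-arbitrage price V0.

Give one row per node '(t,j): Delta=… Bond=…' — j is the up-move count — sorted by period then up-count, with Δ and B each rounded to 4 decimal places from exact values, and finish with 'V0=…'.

Under the risk-neutral measure, an up-move has probability p* = (R−d)/(u−d) = 0.8333 and values discount at R = 1.22.
Payoff layer (t=3): V(3,0)=0.0000, V(3,1)=0.0000, V(3,2)=145.7750, V(3,3)=289.3744
Node (2,0) S=55.2147: V=(p*·0.0000+(1−p*)·0.0000)/1.22=0.0000; Δ=(0.0000−0.0000)/(73.4356−36.9938)=0.0000; B=V−Δ·S=0.0000
Node (2,1) S=109.6053: V=(p*·145.7750+(1−p*)·0.0000)/1.22=99.5731; Δ=(145.7750−0.0000)/(145.7750−73.4356)=2.0152; B=V−Δ·S=-121.2982
Node (2,2) S=217.5747: V=(p*·289.3744+(1−p*)·145.7750)/1.22=217.5747; Δ=(289.3744−145.7750)/(289.3744−145.7750)=1.0000; B=V−Δ·S=0.0000
Node (1,0) S=82.4100: V=(p*·99.5731+(1−p*)·0.0000)/1.22=68.0144; Δ=(99.5731−0.0000)/(109.6053−55.2147)=1.8307; B=V−Δ·S=-82.8539
Node (1,1) S=163.5900: V=(p*·217.5747+(1−p*)·99.5731)/1.22=162.2195; Δ=(217.5747−99.5731)/(217.5747−109.6053)=1.0929; B=V−Δ·S=-16.5708
Node (0,0) S=123.0000: V=(p*·162.2195+(1−p*)·68.0144)/1.22=120.0972; Δ=(162.2195−68.0144)/(163.5900−82.4100)=1.1604; B=V−Δ·S=-22.6377
The time-0 hedge costs 120.0972, which is the no-arbitrage price.

(0,0): Delta=1.1604 Bond=-22.6377
(1,0): Delta=1.8307 Bond=-82.8539
(1,1): Delta=1.0929 Bond=-16.5708
(2,0): Delta=0.0000 Bond=0.0000
(2,1): Delta=2.0152 Bond=-121.2982
(2,2): Delta=1.0000 Bond=0.0000
V0=120.0972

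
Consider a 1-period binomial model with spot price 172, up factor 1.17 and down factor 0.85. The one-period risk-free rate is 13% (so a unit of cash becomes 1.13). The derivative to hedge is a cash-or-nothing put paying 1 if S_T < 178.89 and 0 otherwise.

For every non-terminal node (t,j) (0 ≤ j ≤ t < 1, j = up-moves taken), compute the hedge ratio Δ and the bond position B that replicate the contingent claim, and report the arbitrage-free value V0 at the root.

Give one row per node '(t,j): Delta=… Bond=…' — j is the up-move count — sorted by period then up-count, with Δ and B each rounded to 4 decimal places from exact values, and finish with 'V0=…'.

No-arbitrage ⇒ martingale measure with p* = (R−d)/(u−d) = 0.8750.
Payoff layer (t=1): V(1,0)=1.0000, V(1,1)=0.0000
Node (0,0) S=172.0000: V=(p*·0.0000+(1−p*)·1.0000)/1.13=0.1106; Δ=(0.0000−1.0000)/(201.2400−146.2000)=-0.0182; B=V−Δ·S=3.2356
Check: Δ(0,0)·S0 + B(0,0) = 0.1106 = V0.

(0,0): Delta=-0.0182 Bond=3.2356
V0=0.1106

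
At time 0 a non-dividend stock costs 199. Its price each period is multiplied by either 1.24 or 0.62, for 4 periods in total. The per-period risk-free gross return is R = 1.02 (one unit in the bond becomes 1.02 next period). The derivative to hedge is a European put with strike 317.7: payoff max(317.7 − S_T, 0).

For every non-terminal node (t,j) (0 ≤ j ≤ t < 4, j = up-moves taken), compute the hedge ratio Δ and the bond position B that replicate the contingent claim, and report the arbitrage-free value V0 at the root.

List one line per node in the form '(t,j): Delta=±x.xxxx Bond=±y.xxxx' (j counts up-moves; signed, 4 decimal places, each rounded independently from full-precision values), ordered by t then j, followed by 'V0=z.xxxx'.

(0,0): Delta=-0.6867 Bond=255.6033
(1,0): Delta=-1.0000 Bond=299.3758
(1,1): Delta=-0.6005 Bond=239.4521
(2,0): Delta=-1.0000 Bond=305.3633
(2,1): Delta=-1.0000 Bond=305.3633
(2,2): Delta=-0.4906 Bond=210.6240
(3,0): Delta=-1.0000 Bond=311.4706
(3,1): Delta=-1.0000 Bond=311.4706
(3,2): Delta=-1.0000 Bond=311.4706
(3,3): Delta=-0.3505 Bond=161.6877
V0=118.9588

No-arbitrage ⇒ martingale measure with p* = (R−d)/(u−d) = 0.6452.
At expiry t=4: V(4,0)=288.2951, V(4,1)=258.8902, V(4,2)=200.0804, V(4,3)=82.4607, V(4,4)=0.0000
(3,0): S=47.4273. Δ = (V_up−V_dn)/(S_up−S_dn) = (258.8902−288.2951)/(58.8098−29.4049) = -1.0000. V = [p*·258.8902 + (1−p*)·288.2951]/1.02 = 264.0433. B = V − Δ·S = 311.4706.
(3,1): S=94.8545. Δ = (V_up−V_dn)/(S_up−S_dn) = (200.0804−258.8902)/(117.6196−58.8098) = -1.0000. V = [p*·200.0804 + (1−p*)·258.8902]/1.02 = 216.6160. B = V − Δ·S = 311.4706.
(3,2): S=189.7091. Δ = (V_up−V_dn)/(S_up−S_dn) = (82.4607−200.0804)/(235.2393−117.6196) = -1.0000. V = [p*·82.4607 + (1−p*)·200.0804]/1.02 = 121.7615. B = V − Δ·S = 311.4706.
(3,3): S=379.4182. Δ = (V_up−V_dn)/(S_up−S_dn) = (0.0000−82.4607)/(470.4785−235.2393) = -0.3505. V = [p*·0.0000 + (1−p*)·82.4607]/1.02 = 28.6865. B = V − Δ·S = 161.6877.
(2,0): S=76.4956. Δ = (V_up−V_dn)/(S_up−S_dn) = (216.6160−264.0433)/(94.8545−47.4273) = -1.0000. V = [p*·216.6160 + (1−p*)·264.0433]/1.02 = 228.8677. B = V − Δ·S = 305.3633.
(2,1): S=152.9912. Δ = (V_up−V_dn)/(S_up−S_dn) = (121.7615−216.6160)/(189.7091−94.8545) = -1.0000. V = [p*·121.7615 + (1−p*)·216.6160]/1.02 = 152.3721. B = V − Δ·S = 305.3633.
(2,2): S=305.9824. Δ = (V_up−V_dn)/(S_up−S_dn) = (28.6865−121.7615)/(379.4182−189.7091) = -0.4906. V = [p*·28.6865 + (1−p*)·121.7615]/1.02 = 60.5031. B = V − Δ·S = 210.6240.
(1,0): S=123.3800. Δ = (V_up−V_dn)/(S_up−S_dn) = (152.3721−228.8677)/(152.9912−76.4956) = -1.0000. V = [p*·152.3721 + (1−p*)·228.8677]/1.02 = 175.9958. B = V − Δ·S = 299.3758.
(1,1): S=246.7600. Δ = (V_up−V_dn)/(S_up−S_dn) = (60.5031−152.3721)/(305.9824−152.9912) = -0.6005. V = [p*·60.5031 + (1−p*)·152.3721]/1.02 = 91.2762. B = V − Δ·S = 239.4521.
(0,0): S=199.0000. Δ = (V_up−V_dn)/(S_up−S_dn) = (91.2762−175.9958)/(246.7600−123.3800) = -0.6867. V = [p*·91.2762 + (1−p*)·175.9958]/1.02 = 118.9588. B = V − Δ·S = 255.6033.
Root portfolio cost Δ·199+B reproduces V0=118.9588.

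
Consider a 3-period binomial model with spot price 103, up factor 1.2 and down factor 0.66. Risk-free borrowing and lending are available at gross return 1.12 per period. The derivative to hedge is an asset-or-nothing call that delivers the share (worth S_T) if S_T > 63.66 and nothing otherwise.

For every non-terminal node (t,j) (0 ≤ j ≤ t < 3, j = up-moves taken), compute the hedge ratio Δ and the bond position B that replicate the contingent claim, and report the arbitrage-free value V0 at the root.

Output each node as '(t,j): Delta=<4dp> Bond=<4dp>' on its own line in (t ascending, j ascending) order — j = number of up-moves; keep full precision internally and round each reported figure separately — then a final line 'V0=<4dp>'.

Since d<R<u, set p* = (R−d)/(u−d) = 0.8519; price each node as the discounted p*-expectation of its children.
Terminal payoffs: V(3,0)=0.0000, V(3,1)=0.0000, V(3,2)=97.8912, V(3,3)=177.9840
Node (2,0) S=44.8668: V=(p*·0.0000+(1−p*)·0.0000)/1.12=0.0000; Δ=(0.0000−0.0000)/(53.8402−29.6121)=0.0000; B=V−Δ·S=0.0000
Node (2,1) S=81.5760: V=(p*·97.8912+(1−p*)·0.0000)/1.12=74.4543; Δ=(97.8912−0.0000)/(97.8912−53.8402)=2.2222; B=V−Δ·S=-106.8257
Node (2,2) S=148.3200: V=(p*·177.9840+(1−p*)·97.8912)/1.12=148.3200; Δ=(177.9840−97.8912)/(177.9840−97.8912)=1.0000; B=V−Δ·S=0.0000
Node (1,0) S=67.9800: V=(p*·74.4543+(1−p*)·0.0000)/1.12=56.6286; Δ=(74.4543−0.0000)/(81.5760−44.8668)=2.0282; B=V−Δ·S=-81.2497
Node (1,1) S=123.6000: V=(p*·148.3200+(1−p*)·74.4543)/1.12=122.6580; Δ=(148.3200−74.4543)/(148.3200−81.5760)=1.1067; B=V−Δ·S=-14.1304
Node (0,0) S=103.0000: V=(p*·122.6580+(1−p*)·56.6286)/1.12=100.7820; Δ=(122.6580−56.6286)/(123.6000−67.9800)=1.1872; B=V−Δ·S=-21.4946
Self-financing check: at every node Δ·S+B equals the discounted successor values.

(0,0): Delta=1.1872 Bond=-21.4946
(1,0): Delta=2.0282 Bond=-81.2497
(1,1): Delta=1.1067 Bond=-14.1304
(2,0): Delta=0.0000 Bond=0.0000
(2,1): Delta=2.2222 Bond=-106.8257
(2,2): Delta=1.0000 Bond=0.0000
V0=100.7820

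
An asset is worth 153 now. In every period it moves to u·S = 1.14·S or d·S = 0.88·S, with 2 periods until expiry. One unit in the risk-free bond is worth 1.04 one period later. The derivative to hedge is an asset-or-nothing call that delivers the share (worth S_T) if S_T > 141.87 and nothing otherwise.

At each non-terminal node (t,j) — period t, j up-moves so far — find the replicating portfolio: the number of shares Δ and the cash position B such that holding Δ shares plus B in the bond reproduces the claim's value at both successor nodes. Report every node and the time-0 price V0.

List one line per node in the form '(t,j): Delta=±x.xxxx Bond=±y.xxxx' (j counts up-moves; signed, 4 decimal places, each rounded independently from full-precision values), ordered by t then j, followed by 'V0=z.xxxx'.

Since d<R<u, set p* = (R−d)/(u−d) = 0.6154; price each node as the discounted p*-expectation of its children.
Terminal payoffs: V(2,0)=0.0000, V(2,1)=153.4896, V(2,2)=198.8388
Node (1,0) S=134.6400: V=(p*·153.4896+(1−p*)·0.0000)/1.04=90.8222; Δ=(153.4896−0.0000)/(153.4896−118.4832)=4.3846; B=V−Δ·S=-499.5224
Node (1,1) S=174.4200: V=(p*·198.8388+(1−p*)·153.4896)/1.04=174.4200; Δ=(198.8388−153.4896)/(198.8388−153.4896)=1.0000; B=V−Δ·S=0.0000
Node (0,0) S=153.0000: V=(p*·174.4200+(1−p*)·90.8222)/1.04=136.7952; Δ=(174.4200−90.8222)/(174.4200−134.6400)=2.1015; B=V−Δ·S=-184.7346
The time-0 hedge costs 136.7952, which is the no-arbitrage price.

(0,0): Delta=2.1015 Bond=-184.7346
(1,0): Delta=4.3846 Bond=-499.5224
(1,1): Delta=1.0000 Bond=0.0000
V0=136.7952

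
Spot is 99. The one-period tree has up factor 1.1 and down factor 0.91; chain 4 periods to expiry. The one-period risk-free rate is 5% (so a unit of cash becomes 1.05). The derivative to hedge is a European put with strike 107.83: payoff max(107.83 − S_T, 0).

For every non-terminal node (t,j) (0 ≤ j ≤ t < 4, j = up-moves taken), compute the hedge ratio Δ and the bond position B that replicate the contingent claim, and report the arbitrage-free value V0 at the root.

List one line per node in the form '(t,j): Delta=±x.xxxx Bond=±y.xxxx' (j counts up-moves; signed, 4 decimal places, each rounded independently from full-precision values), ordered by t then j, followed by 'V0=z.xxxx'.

(0,0): Delta=-0.3022 Bond=32.8199
(1,0): Delta=-0.6525 Bond=66.0127
(1,1): Delta=-0.1988 Bond=23.1923
(2,0): Delta=-1.0000 Bond=97.8050
(2,1): Delta=-0.5498 Bond=59.1378
(2,2): Delta=-0.0951 Bond=11.9284
(3,0): Delta=-1.0000 Bond=102.6952
(3,1): Delta=-1.0000 Bond=102.6952
(3,2): Delta=-0.4168 Bond=47.5944
(3,3): Delta=0.0000 Bond=0.0000
V0=2.8983

No-arbitrage ⇒ martingale measure with p* = (R−d)/(u−d) = 0.7368.
At expiry t=4: V(4,0)=39.9408, V(4,1)=25.7661, V(4,2)=8.6319, V(4,3)=0.0000, V(4,4)=0.0000
Node (3,0) S=74.6035: V=(p*·25.7661+(1−p*)·39.9408)/1.05=28.0917; Δ=(25.7661−39.9408)/(82.0639−67.8892)=-1.0000; B=V−Δ·S=102.6952
Node (3,1) S=90.1801: V=(p*·8.6319+(1−p*)·25.7661)/1.05=12.5151; Δ=(8.6319−25.7661)/(99.1981−82.0639)=-1.0000; B=V−Δ·S=102.6952
Node (3,2) S=109.0089: V=(p*·0.0000+(1−p*)·8.6319)/1.05=2.1634; Δ=(0.0000−8.6319)/(119.9098−99.1981)=-0.4168; B=V−Δ·S=47.5944
Node (3,3) S=131.7690: V=(p*·0.0000+(1−p*)·0.0000)/1.05=0.0000; Δ=(0.0000−0.0000)/(144.9459−119.9098)=0.0000; B=V−Δ·S=0.0000
Node (2,0) S=81.9819: V=(p*·12.5151+(1−p*)·28.0917)/1.05=15.8231; Δ=(12.5151−28.0917)/(90.1801−74.6035)=-1.0000; B=V−Δ·S=97.8050
Node (2,1) S=99.0990: V=(p*·2.1634+(1−p*)·12.5151)/1.05=4.6548; Δ=(2.1634−12.5151)/(109.0089−90.1801)=-0.5498; B=V−Δ·S=59.1378
Node (2,2) S=119.7900: V=(p*·0.0000+(1−p*)·2.1634)/1.05=0.5422; Δ=(0.0000−2.1634)/(131.7690−109.0089)=-0.0951; B=V−Δ·S=11.9284
Node (1,0) S=90.0900: V=(p*·4.6548+(1−p*)·15.8231)/1.05=7.2322; Δ=(4.6548−15.8231)/(99.0990−81.9819)=-0.6525; B=V−Δ·S=66.0127
Node (1,1) S=108.9000: V=(p*·0.5422+(1−p*)·4.6548)/1.05=1.5471; Δ=(0.5422−4.6548)/(119.7900−99.0990)=-0.1988; B=V−Δ·S=23.1923
Node (0,0) S=99.0000: V=(p*·1.5471+(1−p*)·7.2322)/1.05=2.8983; Δ=(1.5471−7.2322)/(108.9000−90.0900)=-0.3022; B=V−Δ·S=32.8199
The time-0 hedge costs 2.8983, which is the no-arbitrage price.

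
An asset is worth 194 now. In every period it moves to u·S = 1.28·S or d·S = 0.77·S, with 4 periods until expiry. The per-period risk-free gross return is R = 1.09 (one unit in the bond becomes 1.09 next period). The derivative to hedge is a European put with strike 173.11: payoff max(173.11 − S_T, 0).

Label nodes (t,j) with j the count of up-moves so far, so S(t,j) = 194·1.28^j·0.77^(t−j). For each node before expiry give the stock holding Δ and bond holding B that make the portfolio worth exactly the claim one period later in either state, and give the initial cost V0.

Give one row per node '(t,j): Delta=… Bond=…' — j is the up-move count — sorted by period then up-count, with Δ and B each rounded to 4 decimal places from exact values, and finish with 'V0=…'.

No-arbitrage ⇒ martingale measure with p* = (R−d)/(u−d) = 0.6275.
At expiry t=4: V(4,0)=104.9131, V(4,1)=59.7437, V(4,2)=0.0000, V(4,3)=0.0000, V(4,4)=0.0000
Node (3,0) S=88.5674: V=(p*·59.7437+(1−p*)·104.9131)/1.09=70.2491; Δ=(59.7437−104.9131)/(113.3663−68.1969)=-1.0000; B=V−Δ·S=158.8165
Node (3,1) S=147.2289: V=(p*·0.0000+(1−p*)·59.7437)/1.09=20.4197; Δ=(0.0000−59.7437)/(188.4530−113.3663)=-0.7957; B=V−Δ·S=137.5643
Node (3,2) S=244.7442: V=(p*·0.0000+(1−p*)·0.0000)/1.09=0.0000; Δ=(0.0000−0.0000)/(313.2726−188.4530)=0.0000; B=V−Δ·S=0.0000
Node (3,3) S=406.8475: V=(p*·0.0000+(1−p*)·0.0000)/1.09=0.0000; Δ=(0.0000−0.0000)/(520.7648−313.2726)=0.0000; B=V−Δ·S=0.0000
Node (2,0) S=115.0226: V=(p*·20.4197+(1−p*)·70.2491)/1.09=35.7648; Δ=(20.4197−70.2491)/(147.2289−88.5674)=-0.8494; B=V−Δ·S=133.4695
Node (2,1) S=191.2064: V=(p*·0.0000+(1−p*)·20.4197)/1.09=6.9792; Δ=(0.0000−20.4197)/(244.7442−147.2289)=-0.2094; B=V−Δ·S=47.0178
Node (2,2) S=317.8496: V=(p*·0.0000+(1−p*)·0.0000)/1.09=0.0000; Δ=(0.0000−0.0000)/(406.8475−244.7442)=0.0000; B=V−Δ·S=0.0000
Node (1,0) S=149.3800: V=(p*·6.9792+(1−p*)·35.7648)/1.09=16.2415; Δ=(6.9792−35.7648)/(191.2064−115.0226)=-0.3778; B=V−Δ·S=72.6838
Node (1,1) S=248.3200: V=(p*·0.0000+(1−p*)·6.9792)/1.09=2.3854; Δ=(0.0000−6.9792)/(317.8496−191.2064)=-0.0551; B=V−Δ·S=16.0701
Node (0,0) S=194.0000: V=(p*·2.3854+(1−p*)·16.2415)/1.09=6.9243; Δ=(2.3854−16.2415)/(248.3200−149.3800)=-0.1400; B=V−Δ·S=34.0931
Check: Δ(0,0)·S0 + B(0,0) = 6.9243 = V0.

(0,0): Delta=-0.1400 Bond=34.0931
(1,0): Delta=-0.3778 Bond=72.6838
(1,1): Delta=-0.0551 Bond=16.0701
(2,0): Delta=-0.8494 Bond=133.4695
(2,1): Delta=-0.2094 Bond=47.0178
(2,2): Delta=0.0000 Bond=0.0000
(3,0): Delta=-1.0000 Bond=158.8165
(3,1): Delta=-0.7957 Bond=137.5643
(3,2): Delta=0.0000 Bond=0.0000
(3,3): Delta=0.0000 Bond=0.0000
V0=6.9243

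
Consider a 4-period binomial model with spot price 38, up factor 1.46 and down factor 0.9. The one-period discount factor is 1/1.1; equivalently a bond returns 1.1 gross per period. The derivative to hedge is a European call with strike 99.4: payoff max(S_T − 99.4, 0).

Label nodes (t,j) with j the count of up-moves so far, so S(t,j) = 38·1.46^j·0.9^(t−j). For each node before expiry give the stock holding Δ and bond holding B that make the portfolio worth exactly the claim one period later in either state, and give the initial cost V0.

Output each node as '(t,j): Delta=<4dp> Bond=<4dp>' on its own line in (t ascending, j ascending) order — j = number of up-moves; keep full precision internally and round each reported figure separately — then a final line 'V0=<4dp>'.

(0,0): Delta=0.1676 Bond=-4.9924
(1,0): Delta=0.0387 Bond=-1.0835
(1,1): Delta=0.3106 Bond=-13.4262
(2,0): Delta=0.0000 Bond=0.0000
(2,1): Delta=0.0817 Bond=-3.3372
(2,2): Delta=0.5647 Bond=-35.3457
(3,0): Delta=0.0000 Bond=0.0000
(3,1): Delta=0.0000 Bond=0.0000
(3,2): Delta=0.1723 Bond=-10.2785
(3,3): Delta=1.0000 Bond=-90.3636
V0=1.3769

The replicating-portfolio and risk-neutral prices coincide; use p* = (1.1−0.9)/(1.46−0.9) = 0.3571 for the latter.
At expiry t=4: V(4,0)=0.0000, V(4,1)=0.0000, V(4,2)=0.0000, V(4,3)=7.0351, V(4,4)=73.2613
(3,0): S=27.7020. Δ = (V_up−V_dn)/(S_up−S_dn) = (0.0000−0.0000)/(40.4449−24.9318) = 0.0000. V = [p*·0.0000 + (1−p*)·0.0000]/1.1 = 0.0000. B = V − Δ·S = 0.0000.
(3,1): S=44.9388. Δ = (V_up−V_dn)/(S_up−S_dn) = (0.0000−0.0000)/(65.6106−40.4449) = 0.0000. V = [p*·0.0000 + (1−p*)·0.0000]/1.1 = 0.0000. B = V − Δ·S = 0.0000.
(3,2): S=72.9007. Δ = (V_up−V_dn)/(S_up−S_dn) = (7.0351−0.0000)/(106.4351−65.6106) = 0.1723. V = [p*·7.0351 + (1−p*)·0.0000]/1.1 = 2.2841. B = V − Δ·S = -10.2785.
(3,3): S=118.2612. Δ = (V_up−V_dn)/(S_up−S_dn) = (73.2613−7.0351)/(172.6613−106.4351) = 1.0000. V = [p*·73.2613 + (1−p*)·7.0351]/1.1 = 27.8975. B = V − Δ·S = -90.3636.
(2,0): S=30.7800. Δ = (V_up−V_dn)/(S_up−S_dn) = (0.0000−0.0000)/(44.9388−27.7020) = 0.0000. V = [p*·0.0000 + (1−p*)·0.0000]/1.1 = 0.0000. B = V − Δ·S = 0.0000.
(2,1): S=49.9320. Δ = (V_up−V_dn)/(S_up−S_dn) = (2.2841−0.0000)/(72.9007−44.9388) = 0.0817. V = [p*·2.2841 + (1−p*)·0.0000]/1.1 = 0.7416. B = V − Δ·S = -3.3372.
(2,2): S=81.0008. Δ = (V_up−V_dn)/(S_up−S_dn) = (27.8975−2.2841)/(118.2612−72.9007) = 0.5647. V = [p*·27.8975 + (1−p*)·2.2841]/1.1 = 10.3925. B = V − Δ·S = -35.3457.
(1,0): S=34.2000. Δ = (V_up−V_dn)/(S_up−S_dn) = (0.7416−0.0000)/(49.9320−30.7800) = 0.0387. V = [p*·0.7416 + (1−p*)·0.0000]/1.1 = 0.2408. B = V − Δ·S = -1.0835.
(1,1): S=55.4800. Δ = (V_up−V_dn)/(S_up−S_dn) = (10.3925−0.7416)/(81.0008−49.9320) = 0.3106. V = [p*·10.3925 + (1−p*)·0.7416]/1.1 = 3.8076. B = V − Δ·S = -13.4262.
(0,0): S=38.0000. Δ = (V_up−V_dn)/(S_up−S_dn) = (3.8076−0.2408)/(55.4800−34.2000) = 0.1676. V = [p*·3.8076 + (1−p*)·0.2408]/1.1 = 1.3769. B = V − Δ·S = -4.9924.
Check: Δ(0,0)·S0 + B(0,0) = 1.3769 = V0.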